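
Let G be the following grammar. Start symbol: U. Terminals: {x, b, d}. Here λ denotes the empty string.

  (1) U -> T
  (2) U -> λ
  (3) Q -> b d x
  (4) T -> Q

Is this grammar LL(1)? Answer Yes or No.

FIRST(U) = {λ, b}
FIRST(Q) = {b}
FIRST(T) = {b}
FOLLOW(U) = {$}
FOLLOW(Q) = {$}
FOLLOW(T) = {$}
Each cell of M receives at most one production.

Yes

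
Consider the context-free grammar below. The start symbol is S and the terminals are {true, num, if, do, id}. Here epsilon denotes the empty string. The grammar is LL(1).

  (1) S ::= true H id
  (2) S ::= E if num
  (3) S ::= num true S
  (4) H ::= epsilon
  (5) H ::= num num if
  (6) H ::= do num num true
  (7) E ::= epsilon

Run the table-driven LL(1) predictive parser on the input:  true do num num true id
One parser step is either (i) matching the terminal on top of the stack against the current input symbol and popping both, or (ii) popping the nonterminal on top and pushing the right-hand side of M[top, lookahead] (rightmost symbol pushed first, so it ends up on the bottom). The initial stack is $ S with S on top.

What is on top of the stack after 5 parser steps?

step 1: stack=$ S  input=true do num num true id $  — expand S ::= true H id
step 2: stack=$ id H true  input=true do num num true id $  — match true
step 3: stack=$ id H  input=do num num true id $  — expand H ::= do num num true
step 4: stack=$ id true num num do  input=do num num true id $  — match do
step 5: stack=$ id true num num  input=num num true id $  — match num
Stack after step 5: $ id true num (top = num).

num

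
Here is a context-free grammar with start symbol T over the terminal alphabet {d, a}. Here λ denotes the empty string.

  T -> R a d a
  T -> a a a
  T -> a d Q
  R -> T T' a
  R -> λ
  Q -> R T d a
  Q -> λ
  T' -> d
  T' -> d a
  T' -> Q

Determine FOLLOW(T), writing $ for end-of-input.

{$, a, d}

FIRST(T) = {a}  (via R a d a)
FIRST(R) = {λ, a}  (via T T' a)
FIRST(Q) = {λ, a}  (via R T d a)
FIRST(T') = {λ, a, d}  (via Q)
FOLLOW(T) includes $ since T is the start symbol.
FOLLOW(T): in R->T T' a, T is followed by T' a with FIRST {a, d}; in Q->R T d a, T is followed by d a with FIRST {d}. Thus FOLLOW(T) = {$, a, d}.
FOLLOW(R): in T->R a d a, R is followed by a d a with FIRST {a}; in Q->R T d a, R is followed by T d a with FIRST {a}. Thus FOLLOW(R) = {a}.
FOLLOW(T'): in R->T T' a, T' is followed by a with FIRST {a}. Thus FOLLOW(T') = {a}.
FOLLOW(Q): in T->a d Q, the suffix after Q is empty, so FOLLOW(Q) ⊇ FOLLOW(T) = {$, a, d}; in T'->Q, the suffix after Q is empty, so FOLLOW(Q) ⊇ FOLLOW(T') = {a}. Thus FOLLOW(Q) = {$, a, d}.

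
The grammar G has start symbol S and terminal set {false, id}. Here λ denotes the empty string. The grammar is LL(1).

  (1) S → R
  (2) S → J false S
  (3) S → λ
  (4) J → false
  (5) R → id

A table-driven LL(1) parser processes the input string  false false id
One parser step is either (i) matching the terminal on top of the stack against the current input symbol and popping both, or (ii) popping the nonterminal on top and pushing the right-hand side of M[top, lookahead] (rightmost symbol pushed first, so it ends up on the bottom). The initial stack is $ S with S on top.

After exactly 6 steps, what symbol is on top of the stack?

id

step 1: stack=$ S  input=false false id $  — expand S → J false S
step 2: stack=$ S false J  input=false false id $  — expand J → false
step 3: stack=$ S false false  input=false false id $  — match false
step 4: stack=$ S false  input=false id $  — match false
step 5: stack=$ S  input=id $  — expand S → R
step 6: stack=$ R  input=id $  — expand R → id
Stack after step 6: $ id (top = id).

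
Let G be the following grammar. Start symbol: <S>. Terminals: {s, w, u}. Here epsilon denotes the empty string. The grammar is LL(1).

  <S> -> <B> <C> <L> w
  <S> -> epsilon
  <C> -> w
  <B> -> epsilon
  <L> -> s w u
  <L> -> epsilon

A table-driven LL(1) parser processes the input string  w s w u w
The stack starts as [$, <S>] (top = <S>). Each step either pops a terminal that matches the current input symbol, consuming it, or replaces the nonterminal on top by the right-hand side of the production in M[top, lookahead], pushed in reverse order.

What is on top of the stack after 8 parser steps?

     Stack            Input        Action
  1  $ <S>            w s w u w $  expand <S> -> <B> <C> <L> w
  2  $ w <L> <C> <B>  w s w u w $  expand <B> -> epsilon
  3  $ w <L> <C>      w s w u w $  expand <C> -> w
  4  $ w <L> w        w s w u w $  match w
  5  $ w <L>          s w u w $    expand <L> -> s w u
  6  $ w u w s        s w u w $    match s
  7  $ w u w          w u w $      match w
  8  $ w u            u w $        match u
Stack after step 8: $ w (top = w).

w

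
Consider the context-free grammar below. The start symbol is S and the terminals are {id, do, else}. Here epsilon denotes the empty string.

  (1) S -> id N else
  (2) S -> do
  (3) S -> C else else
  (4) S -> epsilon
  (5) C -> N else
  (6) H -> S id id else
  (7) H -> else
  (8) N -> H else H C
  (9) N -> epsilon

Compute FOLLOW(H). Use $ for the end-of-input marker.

FIRST(S): from S->id N else we get {id}; from S->do we get {do}; from S->C else else we get {do, else, id}; from S->epsilon we get {epsilon}. So FIRST(S) = {epsilon, do, else, id}.
FIRST(H): from H->S id id else we get {do, else, id}; from H->else we get {else}. So FIRST(H) = {do, else, id}.
FIRST(N): from N->H else H C we get {do, else, id}; from N->epsilon we get {epsilon}. So FIRST(N) = {epsilon, do, else, id}.
FIRST(C): from C->N else we get {do, else, id}. So FIRST(C) = {do, else, id}.
FOLLOW(S) includes $ since S is the start symbol.
FOLLOW(S): in H->S id id else, S is followed by id id else with FIRST {id}. Thus FOLLOW(S) = {$, id}.
FOLLOW(H): in N->H else H C (occurrence 1), H is followed by else H C with FIRST {else}; in N->H else H C (occurrence 2), H is followed by C with FIRST {do, else, id}. Thus FOLLOW(H) = {do, else, id}.
FOLLOW(N): in S->id N else, N is followed by else with FIRST {else}; in C->N else, N is followed by else with FIRST {else}. Thus FOLLOW(N) = {else}.
FOLLOW(C): in S->C else else, C is followed by else else with FIRST {else}; in N->H else H C, the suffix after C is empty, so FOLLOW(C) ⊇ FOLLOW(N) = {else}. Thus FOLLOW(C) = {else}.

{do, else, id}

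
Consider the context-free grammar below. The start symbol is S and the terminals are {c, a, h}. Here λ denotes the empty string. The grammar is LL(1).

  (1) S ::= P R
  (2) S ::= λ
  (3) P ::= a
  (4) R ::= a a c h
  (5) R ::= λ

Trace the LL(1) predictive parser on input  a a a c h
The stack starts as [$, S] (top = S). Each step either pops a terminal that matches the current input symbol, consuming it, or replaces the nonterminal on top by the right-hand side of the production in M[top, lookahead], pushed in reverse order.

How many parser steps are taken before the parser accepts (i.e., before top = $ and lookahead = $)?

     Stack      Input        Action
  1  $ S        a a a c h $  expand S ::= P R
  2  $ R P      a a a c h $  expand P ::= a
  3  $ R a      a a a c h $  match a
  4  $ R        a a c h $    expand R ::= a a c h
  5  $ h c a a  a a c h $    match a
  6  $ h c a    a c h $      match a
  7  $ h c      c h $        match c
  8  $ h        h $          match h
Accept reached after 8 steps.

8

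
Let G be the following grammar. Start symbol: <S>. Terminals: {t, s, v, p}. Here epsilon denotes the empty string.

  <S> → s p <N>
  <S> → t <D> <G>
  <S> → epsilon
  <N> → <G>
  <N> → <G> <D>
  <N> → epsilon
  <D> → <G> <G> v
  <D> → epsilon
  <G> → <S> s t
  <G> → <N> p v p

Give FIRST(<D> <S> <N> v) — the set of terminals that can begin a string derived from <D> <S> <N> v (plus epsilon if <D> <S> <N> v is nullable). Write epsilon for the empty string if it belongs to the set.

{p, s, t, v}

FIRST(<S>): from <S>→s p <N> we get {s}; from <S>→t <D> <G> we get {t}; from <S>→epsilon we get {epsilon}. So FIRST(<S>) = {epsilon, s, t}.
FIRST(<N>): from <N>→<G> we get {p, s, t}; from <N>→<G> <D> we get {p, s, t}; from <N>→epsilon we get {epsilon}. So FIRST(<N>) = {epsilon, p, s, t}.
FIRST(<G>): from <G>→<S> s t we get {s, t}; from <G>→<N> p v p we get {p, s, t}. So FIRST(<G>) = {p, s, t}.
FIRST(<D>): from <D>→<G> <G> v we get {p, s, t}; from <D>→epsilon we get {epsilon}. So FIRST(<D>) = {epsilon, p, s, t}.
FIRST(<D> <S> <N> v): take FIRST of each symbol in turn, carrying on past any symbol whose FIRST contains epsilon; result {p, s, t, v}.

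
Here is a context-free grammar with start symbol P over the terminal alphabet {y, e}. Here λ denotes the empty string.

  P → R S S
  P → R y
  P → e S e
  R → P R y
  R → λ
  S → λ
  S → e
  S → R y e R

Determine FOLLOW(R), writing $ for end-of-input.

{$, e, y}

FIRST(P): from P→R S S we get {λ, e, y}; from P→R y we get {e, y}; from P→e S e we get {e}. So FIRST(P) = {λ, e, y}.
FIRST(R): from R→P R y we get {e, y}; from R→λ we get {λ}. So FIRST(R) = {λ, e, y}.
FIRST(S): from S→λ we get {λ}; from S→e we get {e}; from S→R y e R we get {e, y}. So FIRST(S) = {λ, e, y}.
FOLLOW(P) includes $ since P is the start symbol.
FOLLOW(P): in R→P R y, P is followed by R y with FIRST {e, y}. Thus FOLLOW(P) = {$, e, y}.
FOLLOW(S): in P→R S S (occurrence 1), S is followed by S with FIRST {λ, e, y}; in P→R S S (occurrence 1), the suffix after S is nullable, so FOLLOW(S) ⊇ FOLLOW(P) = {$, e, y}; in P→R S S (occurrence 2), the suffix after S is empty, so FOLLOW(S) ⊇ FOLLOW(P) = {$, e, y}; in P→e S e, S is followed by e with FIRST {e}. Thus FOLLOW(S) = {$, e, y}.
FOLLOW(R): in P→R S S, R is followed by S S with FIRST {λ, e, y}; in P→R S S, the suffix after R is nullable, so FOLLOW(R) ⊇ FOLLOW(P) = {$, e, y}; in P→R y, R is followed by y with FIRST {y}; in R→P R y, R is followed by y with FIRST {y}; in S→R y e R (occurrence 1), R is followed by y e R with FIRST {y}; in S→R y e R (occurrence 2), the suffix after R is empty, so FOLLOW(R) ⊇ FOLLOW(S) = {$, e, y}. Thus FOLLOW(R) = {$, e, y}.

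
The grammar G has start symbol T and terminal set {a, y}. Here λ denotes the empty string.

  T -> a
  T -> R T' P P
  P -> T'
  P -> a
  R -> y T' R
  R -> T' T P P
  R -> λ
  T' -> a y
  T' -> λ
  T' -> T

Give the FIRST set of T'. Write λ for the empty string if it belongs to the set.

FIRST(T): from T->a we get {a}; from T->R T' P P we get {λ, a, y}. So FIRST(T) = {λ, a, y}.
FIRST(T'): from T'->a y we get {a}; from T'->λ we get {λ}; from T'->T we get {λ, a, y}. So FIRST(T') = {λ, a, y}.
FIRST(P): from P->T' we get {λ, a, y}; from P->a we get {a}. So FIRST(P) = {λ, a, y}.
FIRST(R): from R->y T' R we get {y}; from R->T' T P P we get {λ, a, y}; from R->λ we get {λ}. So FIRST(R) = {λ, a, y}.

{λ, a, y}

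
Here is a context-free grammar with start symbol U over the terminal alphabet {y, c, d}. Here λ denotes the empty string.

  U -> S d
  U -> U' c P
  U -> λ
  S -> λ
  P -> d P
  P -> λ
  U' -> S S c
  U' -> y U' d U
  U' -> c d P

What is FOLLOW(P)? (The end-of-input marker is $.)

{$, c, d}

FIRST(S): from S->λ we get {λ}. So FIRST(S) = {λ}.
FIRST(P): from P->d P we get {d}; from P->λ we get {λ}. So FIRST(P) = {λ, d}.
FIRST(U'): from U'->S S c we get {c}; from U'->y U' d U we get {y}; from U'->c d P we get {c}. So FIRST(U') = {c, y}.
FIRST(U): from U->S d we get {d}; from U->U' c P we get {c, y}; from U->λ we get {λ}. So FIRST(U) = {λ, c, d, y}.
FOLLOW(U) includes $ since U is the start symbol.
FOLLOW(S): in U->S d, S is followed by d with FIRST {d}; in U'->S S c (occurrence 1), S is followed by S c with FIRST {c}; in U'->S S c (occurrence 2), S is followed by c with FIRST {c}. Thus FOLLOW(S) = {c, d}.
FOLLOW(U'): in U->U' c P, U' is followed by c P with FIRST {c}; in U'->y U' d U, U' is followed by d U with FIRST {d}. Thus FOLLOW(U') = {c, d}.
FOLLOW(U): in U'->y U' d U, the suffix after U is empty, so FOLLOW(U) ⊇ FOLLOW(U') = {c, d}. Thus FOLLOW(U) = {$, c, d}.
FOLLOW(P): in U->U' c P, the suffix after P is empty, so FOLLOW(P) ⊇ FOLLOW(U) = {$, c, d}; in P->d P, the suffix after P is empty (adds nothing new); in U'->c d P, the suffix after P is empty, so FOLLOW(P) ⊇ FOLLOW(U') = {c, d}. Thus FOLLOW(P) = {$, c, d}.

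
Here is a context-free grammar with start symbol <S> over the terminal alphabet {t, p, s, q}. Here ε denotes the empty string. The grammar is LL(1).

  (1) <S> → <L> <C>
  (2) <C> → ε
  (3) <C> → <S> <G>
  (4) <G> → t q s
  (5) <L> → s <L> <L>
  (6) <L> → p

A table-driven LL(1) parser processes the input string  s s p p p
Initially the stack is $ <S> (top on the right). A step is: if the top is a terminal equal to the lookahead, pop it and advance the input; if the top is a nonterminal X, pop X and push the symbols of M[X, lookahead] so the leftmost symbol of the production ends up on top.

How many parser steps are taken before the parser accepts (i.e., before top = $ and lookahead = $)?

step 1: stack=$ <S>  input=s s p p p $  — expand <S> → <L> <C>
step 2: stack=$ <C> <L>  input=s s p p p $  — expand <L> → s <L> <L>
step 3: stack=$ <C> <L> <L> s  input=s s p p p $  — match s
step 4: stack=$ <C> <L> <L>  input=s p p p $  — expand <L> → s <L> <L>
step 5: stack=$ <C> <L> <L> <L> s  input=s p p p $  — match s
step 6: stack=$ <C> <L> <L> <L>  input=p p p $  — expand <L> → p
step 7: stack=$ <C> <L> <L> p  input=p p p $  — match p
step 8: stack=$ <C> <L> <L>  input=p p $  — expand <L> → p
step 9: stack=$ <C> <L> p  input=p p $  — match p
step 10: stack=$ <C> <L>  input=p $  — expand <L> → p
step 11: stack=$ <C> p  input=p $  — match p
step 12: stack=$ <C>  input=$  — expand <C> → ε
Accept reached after 12 steps.

12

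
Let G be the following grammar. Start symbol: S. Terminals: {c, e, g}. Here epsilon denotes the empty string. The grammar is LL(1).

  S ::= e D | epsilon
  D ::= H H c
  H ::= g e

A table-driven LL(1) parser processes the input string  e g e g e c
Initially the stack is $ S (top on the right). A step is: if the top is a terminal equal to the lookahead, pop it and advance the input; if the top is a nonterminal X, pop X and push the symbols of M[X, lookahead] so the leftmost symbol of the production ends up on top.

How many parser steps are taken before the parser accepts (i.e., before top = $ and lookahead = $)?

10

      Stack      Input          Action
   1  $ S        e g e g e c $  expand S ::= e D
   2  $ D e      e g e g e c $  match e
   3  $ D        g e g e c $    expand D ::= H H c
   4  $ c H H    g e g e c $    expand H ::= g e
   5  $ c H e g  g e g e c $    match g
   6  $ c H e    e g e c $      match e
   7  $ c H      g e c $        expand H ::= g e
   8  $ c e g    g e c $        match g
   9  $ c e      e c $          match e
  10  $ c        c $            match c
Accept reached after 10 steps.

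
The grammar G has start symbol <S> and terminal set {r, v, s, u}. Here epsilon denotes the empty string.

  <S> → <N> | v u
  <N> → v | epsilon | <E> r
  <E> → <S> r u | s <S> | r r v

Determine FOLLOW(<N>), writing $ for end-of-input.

FIRST(<S>): from <S>→<N> we get {epsilon, r, s, v}; from <S>→v u we get {v}. So FIRST(<S>) = {epsilon, r, s, v}.
FIRST(<E>): from <E>→<S> r u we get {r, s, v}; from <E>→s <S> we get {s}; from <E>→r r v we get {r}. So FIRST(<E>) = {r, s, v}.
FIRST(<N>): from <N>→v we get {v}; from <N>→epsilon we get {epsilon}; from <N>→<E> r we get {r, s, v}. So FIRST(<N>) = {epsilon, r, s, v}.
FOLLOW(<S>) includes $ since <S> is the start symbol.
FOLLOW(<E>): in <N>→<E> r, <E> is followed by r with FIRST {r}. Thus FOLLOW(<E>) = {r}.
FOLLOW(<S>): in <E>→<S> r u, <S> is followed by r u with FIRST {r}; in <E>→s <S>, the suffix after <S> is empty, so FOLLOW(<S>) ⊇ FOLLOW(<E>) = {r}. Thus FOLLOW(<S>) = {$, r}.
FOLLOW(<N>): in <S>→<N>, the suffix after <N> is empty, so FOLLOW(<N>) ⊇ FOLLOW(<S>) = {$, r}. Thus FOLLOW(<N>) = {$, r}.

{$, r}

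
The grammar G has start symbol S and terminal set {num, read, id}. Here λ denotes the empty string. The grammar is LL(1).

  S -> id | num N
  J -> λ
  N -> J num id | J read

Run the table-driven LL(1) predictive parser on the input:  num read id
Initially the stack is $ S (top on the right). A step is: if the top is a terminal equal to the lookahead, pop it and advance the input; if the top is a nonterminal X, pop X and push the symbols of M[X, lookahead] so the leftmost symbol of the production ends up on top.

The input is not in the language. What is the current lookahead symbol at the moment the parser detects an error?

id

step 1: stack=$ S  input=num read id $  — expand S -> num N
step 2: stack=$ N num  input=num read id $  — match num
step 3: stack=$ N  input=read id $  — expand N -> J read
step 4: stack=$ read J  input=read id $  — expand J -> λ
step 5: stack=$ read  input=read id $  — match read
step 6: stack=$  input=id $  — error: stack empty but input remains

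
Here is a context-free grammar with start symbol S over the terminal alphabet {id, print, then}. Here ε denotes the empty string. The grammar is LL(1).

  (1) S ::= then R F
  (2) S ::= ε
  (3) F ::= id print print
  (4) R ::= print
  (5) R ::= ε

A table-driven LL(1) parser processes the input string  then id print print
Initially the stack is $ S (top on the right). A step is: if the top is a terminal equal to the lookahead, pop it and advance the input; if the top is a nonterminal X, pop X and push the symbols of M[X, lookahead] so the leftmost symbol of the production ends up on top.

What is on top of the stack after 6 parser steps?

     Stack             Input                  Action
  1  $ S               then id print print $  expand S ::= then R F
  2  $ F R then        then id print print $  match then
  3  $ F R             id print print $       expand R ::= ε
  4  $ F               id print print $       expand F ::= id print print
  5  $ print print id  id print print $       match id
  6  $ print print     print print $          match print
Stack after step 6: $ print (top = print).

print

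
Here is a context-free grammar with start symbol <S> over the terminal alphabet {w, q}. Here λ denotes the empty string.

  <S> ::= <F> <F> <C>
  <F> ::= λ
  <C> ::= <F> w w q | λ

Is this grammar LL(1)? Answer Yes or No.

Yes

FIRST(<S>) = {λ, w}
FIRST(<F>) = {λ}
FIRST(<C>) = {λ, w}
FOLLOW(<S>) = {$}
FOLLOW(<F>) = {$, w}
FOLLOW(<C>) = {$}
Each cell of M receives at most one production.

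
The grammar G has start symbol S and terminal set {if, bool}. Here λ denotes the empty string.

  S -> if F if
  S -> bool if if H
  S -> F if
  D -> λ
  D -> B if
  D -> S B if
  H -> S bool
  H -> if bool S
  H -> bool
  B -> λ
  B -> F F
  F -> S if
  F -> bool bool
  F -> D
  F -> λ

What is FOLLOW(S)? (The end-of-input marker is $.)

{$, bool, if}

FIRST(S) = {bool, if}  (via F if)
FIRST(H) = {bool, if}  (via S bool)
FIRST(D) = {λ, bool, if}  (via B if, S B if)
FIRST(F) = {λ, bool, if}  (via S if, D)
FIRST(B) = {λ, bool, if}  (via F F)
FOLLOW(S) includes $ since S is the start symbol.
FOLLOW(B): in D->B if, B is followed by if with FIRST {if}; in D->S B if, B is followed by if with FIRST {if}. Thus FOLLOW(B) = {if}.
FOLLOW(F): in S->if F if, F is followed by if with FIRST {if}; in S->F if, F is followed by if with FIRST {if}; in B->F F (occurrence 1), F is followed by F with FIRST {λ, bool, if}; in B->F F (occurrence 1), the suffix after F is nullable, so FOLLOW(F) ⊇ FOLLOW(B) = {if}; in B->F F (occurrence 2), the suffix after F is empty, so FOLLOW(F) ⊇ FOLLOW(B) = {if}. Thus FOLLOW(F) = {bool, if}.
FOLLOW(D): in F->D, the suffix after D is empty, so FOLLOW(D) ⊇ FOLLOW(F) = {bool, if}. Thus FOLLOW(D) = {bool, if}.
FOLLOW(S): in D->S B if, S is followed by B if with FIRST {bool, if}; in H->S bool, S is followed by bool with FIRST {bool}; in H->if bool S, the suffix after S is empty, so FOLLOW(S) ⊇ FOLLOW(H) = {$, bool, if}; in F->S if, S is followed by if with FIRST {if}. Thus FOLLOW(S) = {$, bool, if}.
FOLLOW(H): in S->bool if if H, the suffix after H is empty, so FOLLOW(H) ⊇ FOLLOW(S) = {$, bool, if}. Thus FOLLOW(H) = {$, bool, if}.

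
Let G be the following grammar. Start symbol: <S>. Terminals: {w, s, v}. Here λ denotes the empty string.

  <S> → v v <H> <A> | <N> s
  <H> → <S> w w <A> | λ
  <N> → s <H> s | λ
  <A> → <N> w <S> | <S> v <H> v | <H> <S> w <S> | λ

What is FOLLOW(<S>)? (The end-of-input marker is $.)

FIRST(<N>): from <N>→s <H> s we get {s}; from <N>→λ we get {λ}. So FIRST(<N>) = {λ, s}.
FIRST(<S>): from <S>→v v <H> <A> we get {v}; from <S>→<N> s we get {s}. So FIRST(<S>) = {s, v}.
FIRST(<H>): from <H>→<S> w w <A> we get {s, v}; from <H>→λ we get {λ}. So FIRST(<H>) = {λ, s, v}.
FIRST(<A>): from <A>→<N> w <S> we get {s, w}; from <A>→<S> v <H> v we get {s, v}; from <A>→<H> <S> w <S> we get {s, v}; from <A>→λ we get {λ}. So FIRST(<A>) = {λ, s, v, w}.
FOLLOW(<S>) includes $ since <S> is the start symbol.
FOLLOW(<N>): in <S>→<N> s, <N> is followed by s with FIRST {s}; in <A>→<N> w <S>, <N> is followed by w <S> with FIRST {w}. Thus FOLLOW(<N>) = {s, w}.
FOLLOW(<S>): in <H>→<S> w w <A>, <S> is followed by w w <A> with FIRST {w}; in <A>→<N> w <S>, the suffix after <S> is empty, so FOLLOW(<S>) ⊇ FOLLOW(<A>) = {$, s, v, w}; in <A>→<S> v <H> v, <S> is followed by v <H> v with FIRST {v}; in <A>→<H> <S> w <S> (occurrence 1), <S> is followed by w <S> with FIRST {w}; in <A>→<H> <S> w <S> (occurrence 2), the suffix after <S> is empty, so FOLLOW(<S>) ⊇ FOLLOW(<A>) = {$, s, v, w}. Thus FOLLOW(<S>) = {$, s, v, w}.
FOLLOW(<H>): in <S>→v v <H> <A>, <H> is followed by <A> with FIRST {λ, s, v, w}; in <S>→v v <H> <A>, the suffix after <H> is nullable, so FOLLOW(<H>) ⊇ FOLLOW(<S>) = {$, s, v, w}; in <N>→s <H> s, <H> is followed by s with FIRST {s}; in <A>→<S> v <H> v, <H> is followed by v with FIRST {v}; in <A>→<H> <S> w <S>, <H> is followed by <S> w <S> with FIRST {s, v}. Thus FOLLOW(<H>) = {$, s, v, w}.
FOLLOW(<A>): in <S>→v v <H> <A>, the suffix after <A> is empty, so FOLLOW(<A>) ⊇ FOLLOW(<S>) = {$, s, v, w}; in <H>→<S> w w <A>, the suffix after <A> is empty, so FOLLOW(<A>) ⊇ FOLLOW(<H>) = {$, s, v, w}. Thus FOLLOW(<A>) = {$, s, v, w}.

{$, s, v, w}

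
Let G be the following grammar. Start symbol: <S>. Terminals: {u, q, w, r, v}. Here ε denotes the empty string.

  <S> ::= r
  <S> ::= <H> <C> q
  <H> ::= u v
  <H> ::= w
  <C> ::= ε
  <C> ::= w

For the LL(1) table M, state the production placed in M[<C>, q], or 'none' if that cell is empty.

FIRST(<H>): from <H>::=u v we get {u}; from <H>::=w we get {w}. So FIRST(<H>) = {u, w}.
FIRST(<C>): from <C>::=ε we get {ε}; from <C>::=w we get {w}. So FIRST(<C>) = {ε, w}.
FIRST(<S>): from <S>::=r we get {r}; from <S>::=<H> <C> q we get {u, w}. So FIRST(<S>) = {r, u, w}.
FOLLOW(<S>) includes $ since <S> is the start symbol.
FOLLOW(<C>): in <S>::=<H> <C> q, <C> is followed by q with FIRST {q}. Thus FOLLOW(<C>) = {q}.
For <C> ::= ε: FIRST(ε) = {ε}, so it goes in M[<C>, t] for t ∈ {}; since ε ∈ FIRST, also for every t ∈ FOLLOW(<C>) = {q}.
For <C> ::= w: FIRST(w) = {w}, so it goes in M[<C>, t] for t ∈ {w}.

<C> ::= ε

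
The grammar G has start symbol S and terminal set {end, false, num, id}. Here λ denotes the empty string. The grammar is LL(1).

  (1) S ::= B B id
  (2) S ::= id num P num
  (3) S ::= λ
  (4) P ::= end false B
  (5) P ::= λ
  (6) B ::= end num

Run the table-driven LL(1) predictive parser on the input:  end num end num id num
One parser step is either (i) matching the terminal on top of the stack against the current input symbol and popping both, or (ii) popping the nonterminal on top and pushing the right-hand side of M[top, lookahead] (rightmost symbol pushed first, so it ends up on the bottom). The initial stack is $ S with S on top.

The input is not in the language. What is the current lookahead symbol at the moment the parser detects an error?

num

     Stack           Input                     Action
  1  $ S             end num end num id num $  expand S ::= B B id
  2  $ id B B        end num end num id num $  expand B ::= end num
  3  $ id B num end  end num end num id num $  match end
  4  $ id B num      num end num id num $      match num
  5  $ id B          end num id num $          expand B ::= end num
  6  $ id num end    end num id num $          match end
  7  $ id num        num id num $              match num
  8  $ id            id num $                  match id
  9  $               num $                     error: stack empty but input remains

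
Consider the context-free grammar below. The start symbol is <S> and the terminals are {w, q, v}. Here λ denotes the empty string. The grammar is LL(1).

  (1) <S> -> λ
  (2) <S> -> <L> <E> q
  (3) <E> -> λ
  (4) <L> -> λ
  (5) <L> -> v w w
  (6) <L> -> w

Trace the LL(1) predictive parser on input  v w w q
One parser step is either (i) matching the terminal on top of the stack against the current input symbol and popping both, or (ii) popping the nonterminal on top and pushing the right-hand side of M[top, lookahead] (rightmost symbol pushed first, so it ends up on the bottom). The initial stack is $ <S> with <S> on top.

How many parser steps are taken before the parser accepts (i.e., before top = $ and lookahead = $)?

7

step 1: stack=$ <S>  input=v w w q $  — expand <S> -> <L> <E> q
step 2: stack=$ q <E> <L>  input=v w w q $  — expand <L> -> v w w
step 3: stack=$ q <E> w w v  input=v w w q $  — match v
step 4: stack=$ q <E> w w  input=w w q $  — match w
step 5: stack=$ q <E> w  input=w q $  — match w
step 6: stack=$ q <E>  input=q $  — expand <E> -> λ
step 7: stack=$ q  input=q $  — match q
Accept reached after 7 steps.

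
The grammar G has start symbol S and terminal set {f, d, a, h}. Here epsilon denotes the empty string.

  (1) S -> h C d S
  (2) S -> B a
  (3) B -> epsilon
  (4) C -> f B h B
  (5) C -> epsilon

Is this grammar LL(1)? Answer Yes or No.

Yes

FIRST(S) = {a, h}
FIRST(B) = {epsilon}
FIRST(C) = {epsilon, f}
FOLLOW(S) = {$}
FOLLOW(B) = {a, d, h}
FOLLOW(C) = {d}
Each cell of M receives at most one production.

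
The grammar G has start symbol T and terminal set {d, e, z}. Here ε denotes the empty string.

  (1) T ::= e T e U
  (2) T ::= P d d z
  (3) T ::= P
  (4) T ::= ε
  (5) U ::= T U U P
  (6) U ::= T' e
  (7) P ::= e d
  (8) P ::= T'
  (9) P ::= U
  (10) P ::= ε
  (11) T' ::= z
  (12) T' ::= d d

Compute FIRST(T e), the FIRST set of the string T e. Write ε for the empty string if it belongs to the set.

{d, e, z}

FIRST(T') = {d, z}
FIRST(T) = {ε, d, e, z}  (via P d d z, P)
FIRST(U) = {d, e, z}  (via T U U P, T' e)
FIRST(P) = {ε, d, e, z}  (via T', U)
FIRST(T e): take FIRST of each symbol in turn, carrying on past any symbol whose FIRST contains ε; result {d, e, z}.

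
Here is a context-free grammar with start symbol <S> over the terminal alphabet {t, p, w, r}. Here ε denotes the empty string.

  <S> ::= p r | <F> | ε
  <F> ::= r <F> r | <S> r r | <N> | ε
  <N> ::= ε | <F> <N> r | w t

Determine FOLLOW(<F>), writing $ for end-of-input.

{$, p, r, w}

FIRST(<S>) = {ε, p, r, w}  (via <F>)
FIRST(<F>) = {ε, p, r, w}  (via <S> r r, <N>)
FIRST(<N>) = {ε, p, r, w}  (via <F> <N> r)
FOLLOW(<S>) includes $ since <S> is the start symbol.
FOLLOW(<S>): in <F>::=<S> r r, <S> is followed by r r with FIRST {r}. Thus FOLLOW(<S>) = {$, r}.
FOLLOW(<F>): in <S>::=<F>, the suffix after <F> is empty, so FOLLOW(<F>) ⊇ FOLLOW(<S>) = {$, r}; in <F>::=r <F> r, <F> is followed by r with FIRST {r}; in <N>::=<F> <N> r, <F> is followed by <N> r with FIRST {p, r, w}. Thus FOLLOW(<F>) = {$, p, r, w}.
FOLLOW(<N>): in <F>::=<N>, the suffix after <N> is empty, so FOLLOW(<N>) ⊇ FOLLOW(<F>) = {$, p, r, w}; in <N>::=<F> <N> r, <N> is followed by r with FIRST {r}. Thus FOLLOW(<N>) = {$, p, r, w}.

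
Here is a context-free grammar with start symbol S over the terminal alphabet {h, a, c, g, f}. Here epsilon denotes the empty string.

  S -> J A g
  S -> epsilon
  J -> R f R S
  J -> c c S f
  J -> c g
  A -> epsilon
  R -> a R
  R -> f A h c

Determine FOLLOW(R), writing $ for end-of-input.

{a, c, f, g}

FIRST(A) = {epsilon}
FIRST(R) = {a, f}
FIRST(J) = {a, c, f}  (via R f R S)
FIRST(S) = {epsilon, a, c, f}  (via J A g)
FOLLOW(S) includes $ since S is the start symbol.
FOLLOW(J): in S->J A g, J is followed by A g with FIRST {g}. Thus FOLLOW(J) = {g}.
FOLLOW(S): in J->R f R S, the suffix after S is empty, so FOLLOW(S) ⊇ FOLLOW(J) = {g}; in J->c c S f, S is followed by f with FIRST {f}. Thus FOLLOW(S) = {$, f, g}.
FOLLOW(A): in S->J A g, A is followed by g with FIRST {g}; in R->f A h c, A is followed by h c with FIRST {h}. Thus FOLLOW(A) = {g, h}.
FOLLOW(R): in J->R f R S (occurrence 1), R is followed by f R S with FIRST {f}; in J->R f R S (occurrence 2), R is followed by S with FIRST {epsilon, a, c, f}; in J->R f R S (occurrence 2), the suffix after R is nullable, so FOLLOW(R) ⊇ FOLLOW(J) = {g}; in R->a R, the suffix after R is empty (adds nothing new). Thus FOLLOW(R) = {a, c, f, g}.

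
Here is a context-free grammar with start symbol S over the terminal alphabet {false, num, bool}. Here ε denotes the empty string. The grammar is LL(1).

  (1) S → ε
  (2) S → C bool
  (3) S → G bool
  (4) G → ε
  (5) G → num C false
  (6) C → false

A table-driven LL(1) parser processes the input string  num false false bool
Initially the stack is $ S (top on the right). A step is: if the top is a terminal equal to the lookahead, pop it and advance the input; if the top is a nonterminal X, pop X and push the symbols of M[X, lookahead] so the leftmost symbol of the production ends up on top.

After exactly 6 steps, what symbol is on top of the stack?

bool

     Stack               Input                   Action
  1  $ S                 num false false bool $  expand S → G bool
  2  $ bool G            num false false bool $  expand G → num C false
  3  $ bool false C num  num false false bool $  match num
  4  $ bool false C      false false bool $      expand C → false
  5  $ bool false false  false false bool $      match false
  6  $ bool false        false bool $            match false
Stack after step 6: $ bool (top = bool).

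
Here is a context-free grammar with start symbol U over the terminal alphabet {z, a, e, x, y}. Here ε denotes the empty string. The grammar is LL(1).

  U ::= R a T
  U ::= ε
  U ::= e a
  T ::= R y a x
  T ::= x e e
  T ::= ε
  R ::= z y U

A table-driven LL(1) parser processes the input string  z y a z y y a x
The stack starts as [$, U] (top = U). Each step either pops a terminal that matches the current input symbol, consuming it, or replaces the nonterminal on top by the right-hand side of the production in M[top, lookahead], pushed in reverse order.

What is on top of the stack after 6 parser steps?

T

step 1: stack=$ U  input=z y a z y y a x $  — expand U ::= R a T
step 2: stack=$ T a R  input=z y a z y y a x $  — expand R ::= z y U
step 3: stack=$ T a U y z  input=z y a z y y a x $  — match z
step 4: stack=$ T a U y  input=y a z y y a x $  — match y
step 5: stack=$ T a U  input=a z y y a x $  — expand U ::= ε
step 6: stack=$ T a  input=a z y y a x $  — match a
Stack after step 6: $ T (top = T).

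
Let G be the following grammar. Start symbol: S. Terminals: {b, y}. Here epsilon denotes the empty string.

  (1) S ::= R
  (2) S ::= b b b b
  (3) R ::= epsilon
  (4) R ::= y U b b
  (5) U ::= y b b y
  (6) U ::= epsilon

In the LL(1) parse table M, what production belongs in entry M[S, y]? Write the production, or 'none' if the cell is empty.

S ::= R

FIRST(R): from R::=epsilon we get {epsilon}; from R::=y U b b we get {y}. So FIRST(R) = {epsilon, y}.
FIRST(U): from U::=y b b y we get {y}; from U::=epsilon we get {epsilon}. So FIRST(U) = {epsilon, y}.
FIRST(S): from S::=R we get {epsilon, y}; from S::=b b b b we get {b}. So FIRST(S) = {epsilon, b, y}.
FOLLOW(S) includes $ since S is the start symbol.
FOLLOW(S): S appears on no right-hand side. Thus FOLLOW(S) = {$}.
For S ::= R: FIRST(R) = {epsilon, y}, so it goes in M[S, t] for t ∈ {y}; since epsilon ∈ FIRST, also for every t ∈ FOLLOW(S) = {$}.
For S ::= b b b b: FIRST(b b b b) = {b}, so it goes in M[S, t] for t ∈ {b}.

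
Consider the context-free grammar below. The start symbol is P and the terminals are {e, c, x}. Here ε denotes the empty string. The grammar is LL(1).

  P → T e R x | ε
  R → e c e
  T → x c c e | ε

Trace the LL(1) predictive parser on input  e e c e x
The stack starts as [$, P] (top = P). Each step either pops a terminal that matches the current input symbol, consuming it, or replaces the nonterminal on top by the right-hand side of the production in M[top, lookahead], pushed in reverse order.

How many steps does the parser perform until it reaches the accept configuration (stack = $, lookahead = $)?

step 1: stack=$ P  input=e e c e x $  — expand P → T e R x
step 2: stack=$ x R e T  input=e e c e x $  — expand T → ε
step 3: stack=$ x R e  input=e e c e x $  — match e
step 4: stack=$ x R  input=e c e x $  — expand R → e c e
step 5: stack=$ x e c e  input=e c e x $  — match e
step 6: stack=$ x e c  input=c e x $  — match c
step 7: stack=$ x e  input=e x $  — match e
step 8: stack=$ x  input=x $  — match x
Accept reached after 8 steps.

8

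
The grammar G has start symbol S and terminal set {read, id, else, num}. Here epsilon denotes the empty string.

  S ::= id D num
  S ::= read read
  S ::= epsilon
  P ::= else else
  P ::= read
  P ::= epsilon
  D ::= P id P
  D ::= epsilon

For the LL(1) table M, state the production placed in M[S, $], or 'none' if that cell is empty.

S ::= epsilon

FIRST(S): from S::=id D num we get {id}; from S::=read read we get {read}; from S::=epsilon we get {epsilon}. So FIRST(S) = {epsilon, id, read}.
FIRST(P): from P::=else else we get {else}; from P::=read we get {read}; from P::=epsilon we get {epsilon}. So FIRST(P) = {epsilon, else, read}.
FIRST(D): from D::=P id P we get {else, id, read}; from D::=epsilon we get {epsilon}. So FIRST(D) = {epsilon, else, id, read}.
FOLLOW(S) includes $ since S is the start symbol.
FOLLOW(S): S appears on no right-hand side. Thus FOLLOW(S) = {$}.
For S ::= id D num: FIRST(id D num) = {id}, so it goes in M[S, t] for t ∈ {id}.
For S ::= read read: FIRST(read read) = {read}, so it goes in M[S, t] for t ∈ {read}.
For S ::= epsilon: FIRST(epsilon) = {epsilon}, so it goes in M[S, t] for t ∈ {}; since epsilon ∈ FIRST, also for every t ∈ FOLLOW(S) = {$}.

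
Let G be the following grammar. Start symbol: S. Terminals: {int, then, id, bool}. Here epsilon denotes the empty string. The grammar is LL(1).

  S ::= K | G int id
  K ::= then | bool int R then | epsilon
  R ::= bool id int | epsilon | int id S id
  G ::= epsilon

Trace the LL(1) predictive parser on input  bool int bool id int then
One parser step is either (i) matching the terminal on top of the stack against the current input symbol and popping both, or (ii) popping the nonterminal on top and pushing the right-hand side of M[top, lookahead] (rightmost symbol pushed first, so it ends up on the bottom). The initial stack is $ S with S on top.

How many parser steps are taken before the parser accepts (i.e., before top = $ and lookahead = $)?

step 1: stack=$ S  input=bool int bool id int then $  — expand S ::= K
step 2: stack=$ K  input=bool int bool id int then $  — expand K ::= bool int R then
step 3: stack=$ then R int bool  input=bool int bool id int then $  — match bool
step 4: stack=$ then R int  input=int bool id int then $  — match int
step 5: stack=$ then R  input=bool id int then $  — expand R ::= bool id int
step 6: stack=$ then int id bool  input=bool id int then $  — match bool
step 7: stack=$ then int id  input=id int then $  — match id
step 8: stack=$ then int  input=int then $  — match int
step 9: stack=$ then  input=then $  — match then
Accept reached after 9 steps.

9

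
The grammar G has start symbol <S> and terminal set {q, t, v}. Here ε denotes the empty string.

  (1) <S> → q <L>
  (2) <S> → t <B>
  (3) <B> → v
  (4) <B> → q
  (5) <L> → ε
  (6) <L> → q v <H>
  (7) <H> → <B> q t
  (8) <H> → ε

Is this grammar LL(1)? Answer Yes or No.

FIRST(<S>) = {q, t}
FIRST(<B>) = {q, v}
FIRST(<L>) = {ε, q}
FIRST(<H>) = {ε, q, v}
FOLLOW(<S>) = {$}
FOLLOW(<B>) = {$, q}
FOLLOW(<L>) = {$}
FOLLOW(<H>) = {$}
Each cell of M receives at most one production.

Yes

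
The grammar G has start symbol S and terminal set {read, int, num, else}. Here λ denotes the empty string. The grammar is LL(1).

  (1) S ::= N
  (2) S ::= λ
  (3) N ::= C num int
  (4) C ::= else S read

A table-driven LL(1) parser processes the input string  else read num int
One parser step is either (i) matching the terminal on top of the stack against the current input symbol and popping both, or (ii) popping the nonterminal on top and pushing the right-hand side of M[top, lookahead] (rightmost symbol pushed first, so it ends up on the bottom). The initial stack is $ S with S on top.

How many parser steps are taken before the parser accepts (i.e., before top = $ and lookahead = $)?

8

step 1: stack=$ S  input=else read num int $  — expand S ::= N
step 2: stack=$ N  input=else read num int $  — expand N ::= C num int
step 3: stack=$ int num C  input=else read num int $  — expand C ::= else S read
step 4: stack=$ int num read S else  input=else read num int $  — match else
step 5: stack=$ int num read S  input=read num int $  — expand S ::= λ
step 6: stack=$ int num read  input=read num int $  — match read
step 7: stack=$ int num  input=num int $  — match num
step 8: stack=$ int  input=int $  — match int
Accept reached after 8 steps.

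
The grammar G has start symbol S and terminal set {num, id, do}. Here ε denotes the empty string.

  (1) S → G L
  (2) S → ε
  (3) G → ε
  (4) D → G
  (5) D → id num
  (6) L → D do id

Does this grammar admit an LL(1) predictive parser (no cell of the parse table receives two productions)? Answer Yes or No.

FIRST(S) = {ε, do, id}
FIRST(G) = {ε}
FIRST(D) = {ε, id}
FIRST(L) = {do, id}
FOLLOW(S) = {$}
FOLLOW(G) = {do, id}
FOLLOW(D) = {do}
FOLLOW(L) = {$}
Each cell of M receives at most one production.

Yes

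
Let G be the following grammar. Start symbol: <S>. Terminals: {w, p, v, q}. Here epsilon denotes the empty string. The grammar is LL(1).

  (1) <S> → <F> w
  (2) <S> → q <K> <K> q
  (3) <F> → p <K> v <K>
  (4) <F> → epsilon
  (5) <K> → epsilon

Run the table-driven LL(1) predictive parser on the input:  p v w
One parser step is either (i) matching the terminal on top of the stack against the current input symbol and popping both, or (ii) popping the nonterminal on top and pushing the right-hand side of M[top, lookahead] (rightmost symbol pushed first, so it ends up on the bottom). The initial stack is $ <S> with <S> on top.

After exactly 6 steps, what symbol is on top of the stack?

w

step 1: stack=$ <S>  input=p v w $  — expand <S> → <F> w
step 2: stack=$ w <F>  input=p v w $  — expand <F> → p <K> v <K>
step 3: stack=$ w <K> v <K> p  input=p v w $  — match p
step 4: stack=$ w <K> v <K>  input=v w $  — expand <K> → epsilon
step 5: stack=$ w <K> v  input=v w $  — match v
step 6: stack=$ w <K>  input=w $  — expand <K> → epsilon
Stack after step 6: $ w (top = w).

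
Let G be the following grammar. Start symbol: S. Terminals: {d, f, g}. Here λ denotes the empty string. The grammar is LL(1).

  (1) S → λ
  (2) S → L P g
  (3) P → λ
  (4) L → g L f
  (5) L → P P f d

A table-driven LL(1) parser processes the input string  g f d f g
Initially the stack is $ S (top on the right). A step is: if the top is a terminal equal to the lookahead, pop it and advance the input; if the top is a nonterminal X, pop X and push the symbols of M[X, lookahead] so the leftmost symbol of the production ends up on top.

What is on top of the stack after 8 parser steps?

f

step 1: stack=$ S  input=g f d f g $  — expand S → L P g
step 2: stack=$ g P L  input=g f d f g $  — expand L → g L f
step 3: stack=$ g P f L g  input=g f d f g $  — match g
step 4: stack=$ g P f L  input=f d f g $  — expand L → P P f d
step 5: stack=$ g P f d f P P  input=f d f g $  — expand P → λ
step 6: stack=$ g P f d f P  input=f d f g $  — expand P → λ
step 7: stack=$ g P f d f  input=f d f g $  — match f
step 8: stack=$ g P f d  input=d f g $  — match d
Stack after step 8: $ g P f (top = f).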